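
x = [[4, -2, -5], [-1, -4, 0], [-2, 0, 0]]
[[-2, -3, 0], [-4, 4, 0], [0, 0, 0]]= x @ [[0, 0, 0], [1, -1, 0], [0, 1, 0]]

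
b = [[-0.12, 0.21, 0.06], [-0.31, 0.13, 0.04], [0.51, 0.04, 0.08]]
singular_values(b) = [0.61, 0.26, 0.02]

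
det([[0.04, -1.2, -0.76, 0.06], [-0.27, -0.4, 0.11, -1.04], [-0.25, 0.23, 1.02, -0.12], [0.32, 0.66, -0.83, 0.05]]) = 0.010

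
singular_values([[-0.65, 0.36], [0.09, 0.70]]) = [0.85, 0.57]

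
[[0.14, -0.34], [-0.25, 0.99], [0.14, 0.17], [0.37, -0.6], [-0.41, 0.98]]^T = [[0.14, -0.25, 0.14, 0.37, -0.41],[-0.34, 0.99, 0.17, -0.6, 0.98]]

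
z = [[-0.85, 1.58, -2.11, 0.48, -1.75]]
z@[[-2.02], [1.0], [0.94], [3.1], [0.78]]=[[1.44]]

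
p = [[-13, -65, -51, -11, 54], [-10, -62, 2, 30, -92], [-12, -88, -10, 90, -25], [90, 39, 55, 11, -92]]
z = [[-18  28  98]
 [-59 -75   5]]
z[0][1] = 28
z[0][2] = 98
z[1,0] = -59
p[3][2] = 55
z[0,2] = 98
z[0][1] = 28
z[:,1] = [28, -75]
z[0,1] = 28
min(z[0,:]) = -18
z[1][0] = -59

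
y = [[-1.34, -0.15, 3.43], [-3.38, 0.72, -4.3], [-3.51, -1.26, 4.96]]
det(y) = 20.97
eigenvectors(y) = [[(0.05+0.36j), (0.05-0.36j), 0.31+0.00j], [-0.89+0.00j, -0.89-0.00j, -0.80+0.00j], [-0.24+0.15j, (-0.24-0.15j), (0.52+0j)]]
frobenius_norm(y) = 9.08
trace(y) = 4.34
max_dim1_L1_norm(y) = 9.73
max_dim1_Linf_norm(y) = 4.96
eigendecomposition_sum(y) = [[-0.18+1.24j, (0.27+0.18j), (0.53-0.46j)], [-2.95-0.89j, -0.54+0.60j, 0.92+1.45j], [-0.94+0.25j, -0.05+0.25j, 0.49+0.24j]] + [[(-0.18-1.24j), 0.27-0.18j, 0.53+0.46j], [(-2.95+0.89j), -0.54-0.60j, (0.92-1.45j)], [(-0.94-0.25j), -0.05-0.25j, (0.49-0.24j)]] + [[-0.97-0.00j, -0.69-0.00j, (2.37+0j)],[2.52+0.00j, (1.8+0j), (-6.14-0j)],[-1.63-0.00j, (-1.17-0j), (3.99+0j)]]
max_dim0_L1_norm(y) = 12.69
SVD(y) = [[-0.47, -0.1, -0.87], [0.45, -0.88, -0.14], [-0.76, -0.46, 0.46]] @ diag([7.646008811298597, 4.873072396315892, 0.562862929857979]) @ [[0.23, 0.18, -0.96], [0.97, -0.01, 0.23], [0.03, -0.98, -0.17]]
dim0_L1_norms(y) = [8.23, 2.13, 12.69]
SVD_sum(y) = [[-0.83,-0.64,3.46], [0.79,0.61,-3.32], [-1.32,-1.02,5.53]] + [[-0.49, 0.0, -0.12], [-4.17, 0.03, -0.99], [-2.2, 0.02, -0.52]] + [[-0.02,0.48,0.09],[-0.0,0.08,0.01],[0.01,-0.26,-0.05]]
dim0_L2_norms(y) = [5.05, 1.46, 7.41]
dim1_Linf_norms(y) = [3.43, 4.3, 4.96]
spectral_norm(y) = 7.65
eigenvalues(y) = [(-0.24+2.07j), (-0.24-2.07j), (4.81+0j)]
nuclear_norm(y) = 13.08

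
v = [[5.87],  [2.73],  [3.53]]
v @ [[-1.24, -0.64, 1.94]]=[[-7.28, -3.76, 11.39], [-3.39, -1.75, 5.30], [-4.38, -2.26, 6.85]]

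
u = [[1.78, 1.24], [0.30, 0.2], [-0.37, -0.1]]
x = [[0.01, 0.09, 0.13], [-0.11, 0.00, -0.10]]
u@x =[[-0.12, 0.16, 0.11],  [-0.02, 0.03, 0.02],  [0.01, -0.03, -0.04]]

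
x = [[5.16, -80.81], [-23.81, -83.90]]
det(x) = -2357.010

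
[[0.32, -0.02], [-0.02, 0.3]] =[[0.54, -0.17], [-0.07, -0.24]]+[[-0.22,0.15], [0.05,0.54]]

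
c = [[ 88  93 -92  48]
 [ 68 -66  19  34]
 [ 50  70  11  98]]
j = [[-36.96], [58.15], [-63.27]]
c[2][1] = 70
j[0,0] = -36.96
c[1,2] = 19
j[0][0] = -36.96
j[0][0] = -36.96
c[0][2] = -92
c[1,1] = -66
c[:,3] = [48, 34, 98]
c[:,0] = [88, 68, 50]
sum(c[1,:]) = 55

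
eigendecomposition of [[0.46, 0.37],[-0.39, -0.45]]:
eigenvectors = [[0.88, -0.46], [-0.48, 0.89]]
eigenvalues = [0.26, -0.25]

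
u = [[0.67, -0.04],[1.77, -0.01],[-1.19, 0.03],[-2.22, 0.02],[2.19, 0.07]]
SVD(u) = [[-0.17, 0.47], [-0.46, 0.15], [0.31, -0.36], [0.58, -0.27], [-0.57, -0.74]] @ diag([3.8369852720467765, 0.0885664840452155]) @ [[-1.00, -0.00], [0.0, -1.00]]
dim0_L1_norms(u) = [8.04, 0.17]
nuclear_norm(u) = 3.93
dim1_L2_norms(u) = [0.67, 1.77, 1.19, 2.22, 2.19]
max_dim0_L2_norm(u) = 3.84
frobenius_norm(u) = 3.84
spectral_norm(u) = 3.84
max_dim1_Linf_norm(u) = 2.22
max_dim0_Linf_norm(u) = 2.22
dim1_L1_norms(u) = [0.71, 1.78, 1.22, 2.24, 2.26]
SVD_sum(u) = [[0.67,0.00], [1.77,0.00], [-1.19,-0.00], [-2.22,-0.0], [2.19,0.00]] + [[0.0, -0.04], [0.00, -0.01], [-0.0, 0.03], [-0.0, 0.02], [-0.0, 0.07]]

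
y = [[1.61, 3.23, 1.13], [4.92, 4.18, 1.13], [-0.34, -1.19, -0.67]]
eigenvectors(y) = [[-0.50,-0.71,0.15], [-0.85,0.53,-0.4], [0.16,0.46,0.90]]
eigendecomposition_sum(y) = [[2.47, 2.67, 0.77], [4.26, 4.6, 1.34], [-0.79, -0.85, -0.25]] + [[-0.84,0.56,0.38], [0.62,-0.41,-0.28], [0.54,-0.36,-0.25]] + [[-0.02, 0.0, -0.03], [0.04, -0.01, 0.08], [-0.10, 0.02, -0.17]]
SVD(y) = [[-0.48, 0.74, 0.48], [-0.86, -0.50, -0.1], [0.16, -0.46, 0.87]] @ diag([7.54558440516521, 1.5065719976928262, 0.18054583987300013]) @ [[-0.67,-0.71,-0.22],[-0.72,0.57,0.39],[-0.15,0.42,-0.9]]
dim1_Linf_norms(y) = [3.23, 4.92, 1.19]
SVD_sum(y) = [[2.43, 2.56, 0.78], [4.38, 4.61, 1.40], [-0.82, -0.86, -0.26]] + [[-0.81, 0.63, 0.43],  [0.54, -0.43, -0.29],  [0.5, -0.39, -0.27]] + [[-0.01, 0.04, -0.08], [0.00, -0.01, 0.02], [-0.02, 0.07, -0.14]]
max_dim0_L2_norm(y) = 5.41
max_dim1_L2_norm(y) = 6.55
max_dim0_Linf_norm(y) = 4.92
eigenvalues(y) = [6.82, -1.5, -0.2]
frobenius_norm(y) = 7.70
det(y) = 2.05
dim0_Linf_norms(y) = [4.92, 4.18, 1.13]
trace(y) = 5.12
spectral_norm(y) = 7.55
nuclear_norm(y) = 9.23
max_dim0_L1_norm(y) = 8.6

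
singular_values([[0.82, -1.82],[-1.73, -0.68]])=[2.01, 1.84]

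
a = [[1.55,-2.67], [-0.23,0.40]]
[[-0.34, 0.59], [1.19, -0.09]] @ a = [[-0.66, 1.14], [1.87, -3.21]]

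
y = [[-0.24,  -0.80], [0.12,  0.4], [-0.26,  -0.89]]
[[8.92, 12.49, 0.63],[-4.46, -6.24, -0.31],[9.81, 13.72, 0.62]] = y@[[-16.29, -24.33, -11.08], [-6.26, -8.31, 2.54]]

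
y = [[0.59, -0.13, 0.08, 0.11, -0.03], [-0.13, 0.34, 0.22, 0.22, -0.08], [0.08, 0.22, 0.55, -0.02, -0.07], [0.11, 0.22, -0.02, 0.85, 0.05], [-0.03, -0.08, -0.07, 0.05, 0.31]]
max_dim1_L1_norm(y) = 1.25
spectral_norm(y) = 0.95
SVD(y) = [[-0.19, 0.21, 0.9, 0.04, -0.33], [-0.35, -0.45, -0.26, 0.11, -0.77], [-0.18, -0.78, 0.30, -0.36, 0.38], [-0.9, 0.29, -0.15, 0.02, 0.29], [0.0, 0.26, -0.11, -0.93, -0.25]] @ diag([0.9539695012698671, 0.6865365704447561, 0.6384894565553475, 0.29270479299271873, 0.06829967873731044]) @ [[-0.19, -0.35, -0.18, -0.90, 0.00], [0.21, -0.45, -0.78, 0.29, 0.26], [0.90, -0.26, 0.30, -0.15, -0.11], [0.04, 0.11, -0.36, 0.02, -0.93], [-0.33, -0.77, 0.38, 0.29, -0.25]]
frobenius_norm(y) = 1.37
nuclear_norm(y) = 2.64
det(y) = 0.01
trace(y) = 2.64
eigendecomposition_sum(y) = [[0.01, 0.02, -0.01, -0.01, 0.01], [0.02, 0.04, -0.02, -0.02, 0.01], [-0.01, -0.02, 0.01, 0.01, -0.01], [-0.01, -0.02, 0.01, 0.01, -0.00], [0.01, 0.01, -0.01, -0.0, 0.00]] + [[0.03, 0.06, 0.03, 0.16, -0.0], [0.06, 0.12, 0.06, 0.30, -0.00], [0.03, 0.06, 0.03, 0.16, -0.0], [0.16, 0.3, 0.16, 0.77, -0.0], [-0.0, -0.00, -0.00, -0.00, 0.0]] + [[0.00, 0.00, -0.0, 0.00, -0.01], [0.0, 0.0, -0.01, 0.0, -0.03], [-0.00, -0.01, 0.04, -0.00, 0.1], [0.00, 0.00, -0.0, 0.00, -0.01], [-0.01, -0.03, 0.1, -0.01, 0.25]] + [[0.52, -0.15, 0.17, -0.09, -0.06], [-0.15, 0.04, -0.05, 0.02, 0.02], [0.17, -0.05, 0.06, -0.03, -0.02], [-0.09, 0.02, -0.03, 0.01, 0.01], [-0.06, 0.02, -0.02, 0.01, 0.01]] + [[0.03,-0.06,-0.11,0.04,0.04], [-0.06,0.14,0.24,-0.09,-0.08], [-0.11,0.24,0.41,-0.15,-0.14], [0.04,-0.09,-0.15,0.06,0.05], [0.04,-0.08,-0.14,0.05,0.05]]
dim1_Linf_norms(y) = [0.59, 0.34, 0.55, 0.85, 0.31]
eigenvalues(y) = [0.07, 0.95, 0.29, 0.64, 0.69]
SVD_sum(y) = [[0.03, 0.06, 0.03, 0.16, -0.00], [0.06, 0.12, 0.06, 0.30, -0.00], [0.03, 0.06, 0.03, 0.16, -0.00], [0.16, 0.3, 0.16, 0.77, -0.0], [-0.00, -0.0, -0.0, -0.00, 0.0]] + [[0.03, -0.06, -0.11, 0.04, 0.04],[-0.06, 0.14, 0.24, -0.09, -0.08],[-0.11, 0.24, 0.41, -0.15, -0.14],[0.04, -0.09, -0.15, 0.06, 0.05],[0.04, -0.08, -0.14, 0.05, 0.05]] + [[0.52, -0.15, 0.17, -0.09, -0.06],  [-0.15, 0.04, -0.05, 0.02, 0.02],  [0.17, -0.05, 0.06, -0.03, -0.02],  [-0.09, 0.02, -0.03, 0.01, 0.01],  [-0.06, 0.02, -0.02, 0.01, 0.01]] + [[0.0, 0.0, -0.00, 0.0, -0.01], [0.0, 0.0, -0.01, 0.00, -0.03], [-0.00, -0.01, 0.04, -0.00, 0.1], [0.0, 0.00, -0.00, 0.00, -0.01], [-0.01, -0.03, 0.10, -0.01, 0.25]] + [[0.01, 0.02, -0.01, -0.01, 0.01],  [0.02, 0.04, -0.02, -0.02, 0.01],  [-0.01, -0.02, 0.01, 0.01, -0.01],  [-0.01, -0.02, 0.01, 0.01, -0.00],  [0.01, 0.01, -0.01, -0.00, 0.00]]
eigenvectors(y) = [[-0.33, -0.19, 0.04, -0.9, -0.21], [-0.77, -0.35, 0.11, 0.26, 0.45], [0.38, -0.18, -0.36, -0.3, 0.78], [0.29, -0.90, 0.02, 0.15, -0.29], [-0.25, 0.0, -0.93, 0.11, -0.26]]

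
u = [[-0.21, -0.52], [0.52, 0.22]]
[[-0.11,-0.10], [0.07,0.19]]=u@ [[0.06, 0.34], [0.19, 0.06]]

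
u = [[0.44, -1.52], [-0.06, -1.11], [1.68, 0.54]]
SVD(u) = [[-0.66, 0.53], [-0.54, 0.17], [0.53, 0.83]] @ diag([1.983847302687703, 1.7082300429446629]) @ [[0.32, 0.95], [0.95, -0.32]]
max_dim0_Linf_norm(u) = 1.68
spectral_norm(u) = 1.98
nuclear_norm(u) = 3.69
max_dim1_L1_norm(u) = 2.22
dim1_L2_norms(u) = [1.58, 1.11, 1.76]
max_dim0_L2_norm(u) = 1.96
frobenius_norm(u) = 2.62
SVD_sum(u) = [[-0.41, -1.24], [-0.34, -1.02], [0.33, 0.99]] + [[0.85, -0.28], [0.28, -0.09], [1.35, -0.45]]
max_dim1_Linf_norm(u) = 1.68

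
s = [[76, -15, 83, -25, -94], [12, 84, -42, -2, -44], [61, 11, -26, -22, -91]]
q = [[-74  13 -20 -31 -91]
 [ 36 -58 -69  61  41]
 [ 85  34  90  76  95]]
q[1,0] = 36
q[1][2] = -69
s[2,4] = -91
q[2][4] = 95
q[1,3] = 61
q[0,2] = -20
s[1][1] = 84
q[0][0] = -74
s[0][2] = 83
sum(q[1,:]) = 11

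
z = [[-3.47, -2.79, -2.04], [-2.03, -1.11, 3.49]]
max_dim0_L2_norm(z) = 4.04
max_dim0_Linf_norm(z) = 3.49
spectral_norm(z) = 5.02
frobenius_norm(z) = 6.44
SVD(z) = [[-0.93, -0.37], [-0.37, 0.93]] @ diag([5.018002064036885, 4.042196839012367]) @ [[0.79, 0.60, 0.12], [-0.15, -0.0, 0.99]]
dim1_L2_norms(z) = [4.9, 4.19]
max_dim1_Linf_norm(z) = 3.49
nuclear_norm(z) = 9.06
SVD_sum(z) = [[-3.7, -2.79, -0.57], [-1.46, -1.10, -0.23]] + [[0.23, 0.00, -1.47], [-0.57, -0.01, 3.72]]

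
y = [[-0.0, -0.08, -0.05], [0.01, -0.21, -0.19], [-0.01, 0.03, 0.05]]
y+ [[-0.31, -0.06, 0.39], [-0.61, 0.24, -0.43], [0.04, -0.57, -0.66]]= [[-0.31,  -0.14,  0.34], [-0.60,  0.03,  -0.62], [0.03,  -0.54,  -0.61]]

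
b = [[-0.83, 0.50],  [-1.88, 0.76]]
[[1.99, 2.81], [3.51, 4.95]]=b @ [[-0.78,-1.1],[2.69,3.79]]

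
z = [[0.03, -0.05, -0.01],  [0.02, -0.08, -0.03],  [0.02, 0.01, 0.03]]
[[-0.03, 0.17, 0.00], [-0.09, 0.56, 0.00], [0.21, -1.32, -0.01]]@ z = [[0.0, -0.01, -0.0], [0.01, -0.04, -0.02], [-0.02, 0.1, 0.04]]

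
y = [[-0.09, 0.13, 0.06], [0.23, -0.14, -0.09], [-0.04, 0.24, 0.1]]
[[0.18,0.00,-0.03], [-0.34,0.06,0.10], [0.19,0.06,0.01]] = y@[[-1.07,0.47,0.54], [0.52,0.23,0.04], [0.22,0.21,0.25]]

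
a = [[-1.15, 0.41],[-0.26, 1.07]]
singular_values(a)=[1.45, 0.78]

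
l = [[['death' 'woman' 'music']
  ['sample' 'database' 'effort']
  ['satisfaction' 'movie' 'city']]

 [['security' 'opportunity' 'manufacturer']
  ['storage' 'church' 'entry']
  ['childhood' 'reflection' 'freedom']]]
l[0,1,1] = 'database'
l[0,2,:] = ['satisfaction', 'movie', 'city']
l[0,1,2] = 'effort'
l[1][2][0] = 'childhood'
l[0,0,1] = 'woman'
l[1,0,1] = 'opportunity'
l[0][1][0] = 'sample'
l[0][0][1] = 'woman'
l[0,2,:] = ['satisfaction', 'movie', 'city']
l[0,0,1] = 'woman'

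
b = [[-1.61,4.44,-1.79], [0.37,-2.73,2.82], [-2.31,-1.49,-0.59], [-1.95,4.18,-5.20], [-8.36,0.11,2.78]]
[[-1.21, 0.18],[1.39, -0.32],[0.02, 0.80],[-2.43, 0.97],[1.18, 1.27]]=b@[[-0.02, -0.22], [-0.13, -0.12], [0.37, -0.2]]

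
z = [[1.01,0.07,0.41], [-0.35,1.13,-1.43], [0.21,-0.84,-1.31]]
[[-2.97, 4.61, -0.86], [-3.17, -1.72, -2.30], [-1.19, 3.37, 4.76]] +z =[[-1.96,4.68,-0.45], [-3.52,-0.59,-3.73], [-0.98,2.53,3.45]]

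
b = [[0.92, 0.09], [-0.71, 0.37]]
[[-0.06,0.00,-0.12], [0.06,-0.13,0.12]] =b @ [[-0.07, 0.03, -0.14], [0.03, -0.29, 0.05]]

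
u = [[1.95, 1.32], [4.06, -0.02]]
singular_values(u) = [4.54, 1.19]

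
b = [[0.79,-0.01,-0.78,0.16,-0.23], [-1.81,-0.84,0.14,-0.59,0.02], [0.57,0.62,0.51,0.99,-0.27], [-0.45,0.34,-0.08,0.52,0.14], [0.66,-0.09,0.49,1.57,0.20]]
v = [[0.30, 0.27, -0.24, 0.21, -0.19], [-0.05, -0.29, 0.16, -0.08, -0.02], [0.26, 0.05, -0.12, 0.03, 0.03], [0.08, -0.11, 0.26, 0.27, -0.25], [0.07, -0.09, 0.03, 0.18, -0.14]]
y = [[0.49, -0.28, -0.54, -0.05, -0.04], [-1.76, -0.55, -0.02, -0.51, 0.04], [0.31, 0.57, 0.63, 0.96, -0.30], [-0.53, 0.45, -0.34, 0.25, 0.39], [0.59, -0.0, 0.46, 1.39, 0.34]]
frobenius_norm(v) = 0.89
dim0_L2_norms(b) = [2.21, 1.1, 1.07, 2.02, 0.43]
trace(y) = 1.16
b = y + v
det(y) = -0.69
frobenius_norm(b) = 3.39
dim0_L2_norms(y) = [2.02, 0.95, 1.01, 1.78, 0.6]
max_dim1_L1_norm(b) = 3.4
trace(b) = 1.18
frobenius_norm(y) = 3.09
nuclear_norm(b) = 6.20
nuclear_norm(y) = 5.80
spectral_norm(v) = 0.66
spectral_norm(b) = 2.78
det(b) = -0.85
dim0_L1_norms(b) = [4.28, 1.9, 2.0, 3.83, 0.86]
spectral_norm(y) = 2.47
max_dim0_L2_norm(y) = 2.02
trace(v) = 0.02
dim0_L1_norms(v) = [0.76, 0.81, 0.81, 0.77, 0.63]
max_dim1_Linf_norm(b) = 1.81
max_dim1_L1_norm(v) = 1.21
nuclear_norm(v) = 1.58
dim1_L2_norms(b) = [1.15, 2.09, 1.42, 0.78, 1.79]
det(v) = -0.00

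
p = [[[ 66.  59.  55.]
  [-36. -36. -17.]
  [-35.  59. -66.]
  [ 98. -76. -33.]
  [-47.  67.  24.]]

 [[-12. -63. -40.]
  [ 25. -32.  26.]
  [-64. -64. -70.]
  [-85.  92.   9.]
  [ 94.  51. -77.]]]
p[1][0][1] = -63.0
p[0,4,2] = 24.0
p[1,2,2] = -70.0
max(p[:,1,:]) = 26.0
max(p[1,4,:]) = 94.0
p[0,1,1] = -36.0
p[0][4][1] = 67.0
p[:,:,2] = [[55.0, -17.0, -66.0, -33.0, 24.0], [-40.0, 26.0, -70.0, 9.0, -77.0]]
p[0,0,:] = [66.0, 59.0, 55.0]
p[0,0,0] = 66.0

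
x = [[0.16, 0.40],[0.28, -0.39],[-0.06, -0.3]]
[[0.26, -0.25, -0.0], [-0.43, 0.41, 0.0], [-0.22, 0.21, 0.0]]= x @ [[-0.40, 0.38, 0.00], [0.82, -0.78, -0.01]]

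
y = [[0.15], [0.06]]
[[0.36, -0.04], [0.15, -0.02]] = y@[[2.42, -0.25]]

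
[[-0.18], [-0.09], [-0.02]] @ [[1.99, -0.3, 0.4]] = [[-0.36, 0.05, -0.07], [-0.18, 0.03, -0.04], [-0.04, 0.01, -0.01]]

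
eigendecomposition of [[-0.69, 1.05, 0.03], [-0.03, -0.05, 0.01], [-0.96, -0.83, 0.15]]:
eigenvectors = [[(0.62+0j), -0.10+0.07j, -0.10-0.07j], [(0.02+0j), -0.05+0.04j, -0.05-0.04j], [(0.79+0j), -0.99+0.00j, (-0.99-0j)]]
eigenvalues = [(-0.62+0j), (0.01+0.1j), (0.01-0.1j)]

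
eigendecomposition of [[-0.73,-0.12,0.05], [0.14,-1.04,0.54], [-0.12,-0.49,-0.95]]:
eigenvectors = [[0.95+0.00j, 0.11+0.10j, 0.11-0.10j], [(-0.1+0j), 0.72+0.00j, 0.72-0.00j], [-0.30+0.00j, 0.03+0.68j, 0.03-0.68j]]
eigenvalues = [(-0.73+0j), (-0.99+0.53j), (-0.99-0.53j)]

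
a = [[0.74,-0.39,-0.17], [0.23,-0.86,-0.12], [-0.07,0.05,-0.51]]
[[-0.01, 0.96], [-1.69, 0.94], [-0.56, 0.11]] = a@[[1.39, 0.77], [2.18, -0.83], [1.13, -0.4]]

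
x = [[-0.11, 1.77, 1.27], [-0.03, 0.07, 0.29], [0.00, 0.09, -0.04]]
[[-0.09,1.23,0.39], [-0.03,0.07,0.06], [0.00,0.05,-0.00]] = x @ [[0.67,  0.01,  -0.03], [0.01,  0.64,  0.08], [-0.03,  0.08,  0.19]]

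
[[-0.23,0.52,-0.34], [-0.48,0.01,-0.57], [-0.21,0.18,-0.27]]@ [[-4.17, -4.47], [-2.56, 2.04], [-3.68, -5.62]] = [[0.88, 4.00], [4.07, 5.37], [1.41, 2.82]]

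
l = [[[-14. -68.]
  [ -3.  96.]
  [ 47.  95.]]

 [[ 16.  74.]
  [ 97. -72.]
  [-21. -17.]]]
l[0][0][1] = -68.0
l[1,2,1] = -17.0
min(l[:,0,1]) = -68.0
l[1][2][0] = -21.0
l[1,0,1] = 74.0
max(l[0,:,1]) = 96.0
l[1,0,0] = 16.0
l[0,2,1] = 95.0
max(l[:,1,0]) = 97.0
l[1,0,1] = 74.0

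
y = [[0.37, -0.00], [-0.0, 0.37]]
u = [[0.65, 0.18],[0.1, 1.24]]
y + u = [[1.02,0.18], [0.1,1.61]]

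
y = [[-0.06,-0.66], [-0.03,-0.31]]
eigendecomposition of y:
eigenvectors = [[1.0,0.9], [-0.10,0.43]]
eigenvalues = [0.0, -0.37]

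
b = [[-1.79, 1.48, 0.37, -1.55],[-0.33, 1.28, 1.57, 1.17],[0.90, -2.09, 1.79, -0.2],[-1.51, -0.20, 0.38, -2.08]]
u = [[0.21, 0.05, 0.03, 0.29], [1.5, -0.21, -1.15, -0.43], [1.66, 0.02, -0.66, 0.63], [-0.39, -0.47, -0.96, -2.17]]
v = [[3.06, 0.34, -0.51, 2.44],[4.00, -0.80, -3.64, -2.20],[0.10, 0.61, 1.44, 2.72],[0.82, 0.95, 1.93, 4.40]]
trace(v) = 8.10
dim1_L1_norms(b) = [5.19, 4.35, 4.98, 4.17]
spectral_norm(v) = 7.29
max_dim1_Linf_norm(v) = 4.4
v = b @ u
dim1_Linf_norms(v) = [3.06, 4.0, 2.72, 4.4]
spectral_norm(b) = 3.80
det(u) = -0.00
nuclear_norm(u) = 5.20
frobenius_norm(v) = 9.22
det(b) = -5.61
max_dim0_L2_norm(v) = 6.13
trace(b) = -0.80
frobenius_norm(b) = 5.36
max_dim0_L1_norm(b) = 5.05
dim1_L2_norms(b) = [2.82, 2.36, 2.9, 2.61]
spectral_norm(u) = 2.62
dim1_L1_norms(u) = [0.58, 3.29, 2.97, 3.99]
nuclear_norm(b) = 9.32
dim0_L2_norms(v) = [5.1, 1.42, 4.39, 6.13]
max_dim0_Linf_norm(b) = 2.09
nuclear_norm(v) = 12.94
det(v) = -0.00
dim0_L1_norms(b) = [4.53, 5.05, 4.11, 5.0]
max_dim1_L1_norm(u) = 3.99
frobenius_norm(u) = 3.68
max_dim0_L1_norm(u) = 3.76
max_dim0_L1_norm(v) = 11.76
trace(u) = -2.83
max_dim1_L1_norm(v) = 10.64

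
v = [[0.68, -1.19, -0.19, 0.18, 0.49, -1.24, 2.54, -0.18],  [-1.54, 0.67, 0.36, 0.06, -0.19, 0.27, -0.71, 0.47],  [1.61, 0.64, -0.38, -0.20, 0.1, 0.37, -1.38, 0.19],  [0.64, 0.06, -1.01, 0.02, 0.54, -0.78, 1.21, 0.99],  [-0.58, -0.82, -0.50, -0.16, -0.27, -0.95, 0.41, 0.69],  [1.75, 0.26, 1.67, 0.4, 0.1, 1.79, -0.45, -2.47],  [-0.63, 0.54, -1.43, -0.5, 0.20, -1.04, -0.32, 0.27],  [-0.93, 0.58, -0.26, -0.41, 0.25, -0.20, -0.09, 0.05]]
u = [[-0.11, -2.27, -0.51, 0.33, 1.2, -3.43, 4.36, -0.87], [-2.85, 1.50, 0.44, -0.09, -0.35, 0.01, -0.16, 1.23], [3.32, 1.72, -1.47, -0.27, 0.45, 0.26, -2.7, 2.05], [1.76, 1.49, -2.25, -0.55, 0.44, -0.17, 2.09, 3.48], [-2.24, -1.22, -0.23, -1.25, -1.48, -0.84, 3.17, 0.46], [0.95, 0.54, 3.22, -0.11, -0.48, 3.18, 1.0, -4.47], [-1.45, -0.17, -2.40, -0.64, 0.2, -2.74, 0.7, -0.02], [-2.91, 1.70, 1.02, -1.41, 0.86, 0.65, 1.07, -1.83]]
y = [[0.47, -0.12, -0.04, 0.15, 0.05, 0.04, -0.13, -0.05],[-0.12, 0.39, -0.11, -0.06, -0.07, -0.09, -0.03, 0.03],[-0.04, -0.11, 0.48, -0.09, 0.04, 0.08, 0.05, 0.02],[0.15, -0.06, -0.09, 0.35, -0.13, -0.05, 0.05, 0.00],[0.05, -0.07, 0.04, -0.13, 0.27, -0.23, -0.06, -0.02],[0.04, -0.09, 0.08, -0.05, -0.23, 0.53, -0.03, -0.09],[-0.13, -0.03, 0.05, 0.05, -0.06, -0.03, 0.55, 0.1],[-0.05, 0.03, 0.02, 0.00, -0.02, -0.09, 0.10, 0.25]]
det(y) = 0.00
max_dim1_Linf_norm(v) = 2.54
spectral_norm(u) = 8.61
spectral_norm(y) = 0.74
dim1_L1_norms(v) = [6.69, 4.27, 4.87, 5.25, 4.38, 8.89, 4.93, 2.77]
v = y @ u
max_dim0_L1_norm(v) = 8.36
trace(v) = 2.24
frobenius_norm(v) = 6.96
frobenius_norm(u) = 14.38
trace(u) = -0.06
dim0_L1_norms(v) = [8.36, 4.76, 5.8, 1.93, 2.14, 6.64, 7.11, 5.31]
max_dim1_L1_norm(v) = 8.89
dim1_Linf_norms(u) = [4.36, 2.85, 3.32, 3.48, 3.17, 4.47, 2.74, 2.91]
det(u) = 5148.29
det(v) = 0.05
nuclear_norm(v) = 14.22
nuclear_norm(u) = 33.04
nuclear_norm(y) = 3.29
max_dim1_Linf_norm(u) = 4.47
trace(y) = 3.29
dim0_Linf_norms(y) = [0.47, 0.39, 0.48, 0.35, 0.27, 0.53, 0.55, 0.25]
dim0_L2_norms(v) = [3.24, 1.91, 2.55, 0.82, 0.87, 2.75, 3.29, 2.81]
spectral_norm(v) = 4.95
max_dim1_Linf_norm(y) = 0.55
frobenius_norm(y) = 1.37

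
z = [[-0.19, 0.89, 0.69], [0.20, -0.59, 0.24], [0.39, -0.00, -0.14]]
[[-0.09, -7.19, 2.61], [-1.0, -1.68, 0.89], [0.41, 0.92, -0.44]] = z@[[0.48, -0.92, 0.22],[1.22, -1.19, 0.09],[-1.57, -9.14, 3.73]]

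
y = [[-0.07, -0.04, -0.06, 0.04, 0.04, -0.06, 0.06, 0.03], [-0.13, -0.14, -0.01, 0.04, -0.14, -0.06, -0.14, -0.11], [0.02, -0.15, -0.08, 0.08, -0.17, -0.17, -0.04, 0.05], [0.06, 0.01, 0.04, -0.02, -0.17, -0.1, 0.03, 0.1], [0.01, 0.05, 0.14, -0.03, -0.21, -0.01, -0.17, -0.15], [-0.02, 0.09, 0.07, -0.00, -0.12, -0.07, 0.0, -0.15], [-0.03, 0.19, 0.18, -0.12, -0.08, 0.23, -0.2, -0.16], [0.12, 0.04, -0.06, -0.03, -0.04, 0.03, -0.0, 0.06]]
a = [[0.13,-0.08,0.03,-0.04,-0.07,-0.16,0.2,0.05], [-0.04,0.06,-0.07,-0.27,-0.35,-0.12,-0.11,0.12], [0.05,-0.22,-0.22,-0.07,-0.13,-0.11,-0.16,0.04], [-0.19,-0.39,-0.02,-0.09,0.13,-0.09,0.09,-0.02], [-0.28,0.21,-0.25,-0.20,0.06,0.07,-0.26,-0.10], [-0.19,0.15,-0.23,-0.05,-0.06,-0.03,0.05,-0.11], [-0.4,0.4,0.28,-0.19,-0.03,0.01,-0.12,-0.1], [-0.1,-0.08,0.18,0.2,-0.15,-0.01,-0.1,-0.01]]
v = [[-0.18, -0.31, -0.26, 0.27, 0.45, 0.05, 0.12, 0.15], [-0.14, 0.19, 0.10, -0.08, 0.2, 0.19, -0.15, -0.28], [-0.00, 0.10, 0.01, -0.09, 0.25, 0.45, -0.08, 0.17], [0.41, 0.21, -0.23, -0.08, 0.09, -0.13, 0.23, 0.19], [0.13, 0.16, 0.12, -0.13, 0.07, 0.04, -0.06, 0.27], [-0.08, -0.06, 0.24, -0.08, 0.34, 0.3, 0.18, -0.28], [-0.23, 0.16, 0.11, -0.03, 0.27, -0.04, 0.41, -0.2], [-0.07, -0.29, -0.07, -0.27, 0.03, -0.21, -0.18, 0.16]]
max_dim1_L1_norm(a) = 1.53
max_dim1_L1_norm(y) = 1.19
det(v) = -0.00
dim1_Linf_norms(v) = [0.45, 0.28, 0.45, 0.41, 0.27, 0.34, 0.41, 0.29]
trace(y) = -0.73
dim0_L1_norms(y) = [0.46, 0.71, 0.64, 0.36, 0.97, 0.73, 0.64, 0.81]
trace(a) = -0.22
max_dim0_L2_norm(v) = 0.71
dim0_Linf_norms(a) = [0.4, 0.4, 0.28, 0.27, 0.35, 0.16, 0.26, 0.12]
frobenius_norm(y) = 0.82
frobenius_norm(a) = 1.33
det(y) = -0.00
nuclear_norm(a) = 3.11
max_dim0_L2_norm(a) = 0.67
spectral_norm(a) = 0.86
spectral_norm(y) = 0.58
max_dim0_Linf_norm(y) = 0.23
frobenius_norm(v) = 1.63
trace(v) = 0.88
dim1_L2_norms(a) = [0.31, 0.5, 0.4, 0.48, 0.56, 0.36, 0.68, 0.35]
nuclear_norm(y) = 1.70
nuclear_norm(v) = 4.10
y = a @ v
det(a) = 0.00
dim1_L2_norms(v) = [0.71, 0.5, 0.56, 0.62, 0.4, 0.62, 0.61, 0.52]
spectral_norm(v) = 0.96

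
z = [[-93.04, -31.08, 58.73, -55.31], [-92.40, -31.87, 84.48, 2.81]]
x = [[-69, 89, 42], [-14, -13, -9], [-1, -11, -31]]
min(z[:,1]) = -31.87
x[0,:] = [-69, 89, 42]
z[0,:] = [-93.04, -31.08, 58.73, -55.31]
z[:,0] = [-93.04, -92.4]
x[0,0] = -69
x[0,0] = -69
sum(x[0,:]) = 62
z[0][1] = -31.08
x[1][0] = -14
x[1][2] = -9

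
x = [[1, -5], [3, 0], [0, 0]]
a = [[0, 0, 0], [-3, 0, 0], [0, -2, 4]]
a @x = [[0, 0], [-3, 15], [-6, 0]]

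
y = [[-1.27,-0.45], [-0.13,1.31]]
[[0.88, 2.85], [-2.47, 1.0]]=y @[[-0.02, -2.43],[-1.89, 0.52]]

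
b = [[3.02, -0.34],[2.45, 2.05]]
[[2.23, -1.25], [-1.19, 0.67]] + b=[[5.25, -1.59], [1.26, 2.72]]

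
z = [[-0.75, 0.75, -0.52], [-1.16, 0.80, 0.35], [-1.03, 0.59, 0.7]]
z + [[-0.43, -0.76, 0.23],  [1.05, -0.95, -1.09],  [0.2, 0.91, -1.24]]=[[-1.18,-0.01,-0.29], [-0.11,-0.15,-0.74], [-0.83,1.50,-0.54]]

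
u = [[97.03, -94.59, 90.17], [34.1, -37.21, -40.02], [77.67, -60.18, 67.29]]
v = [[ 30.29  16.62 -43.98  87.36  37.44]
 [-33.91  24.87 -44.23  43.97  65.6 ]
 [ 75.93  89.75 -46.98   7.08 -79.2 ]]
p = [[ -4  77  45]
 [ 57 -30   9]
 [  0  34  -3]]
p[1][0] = 57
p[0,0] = -4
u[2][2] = 67.29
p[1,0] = 57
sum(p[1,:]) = 36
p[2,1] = 34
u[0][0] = 97.03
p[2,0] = 0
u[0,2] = 90.17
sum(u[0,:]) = 92.61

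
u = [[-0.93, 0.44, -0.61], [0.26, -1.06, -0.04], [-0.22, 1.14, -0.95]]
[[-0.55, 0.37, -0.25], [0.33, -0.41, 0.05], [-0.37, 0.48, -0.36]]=u @[[0.47, -0.20, 0.04], [-0.20, 0.34, -0.05], [0.04, -0.05, 0.31]]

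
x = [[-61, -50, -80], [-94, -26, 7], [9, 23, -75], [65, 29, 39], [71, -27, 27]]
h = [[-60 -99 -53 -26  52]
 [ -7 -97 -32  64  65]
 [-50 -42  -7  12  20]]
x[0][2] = -80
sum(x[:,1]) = -51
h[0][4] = 52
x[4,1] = -27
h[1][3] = 64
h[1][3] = 64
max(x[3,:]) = 65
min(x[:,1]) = -50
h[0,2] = -53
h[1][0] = -7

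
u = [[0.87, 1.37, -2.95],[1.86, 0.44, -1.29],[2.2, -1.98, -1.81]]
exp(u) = [[2.58, 6.23, -4.09],[2.70, 6.44, -4.01],[0.38, -0.05, -0.27]]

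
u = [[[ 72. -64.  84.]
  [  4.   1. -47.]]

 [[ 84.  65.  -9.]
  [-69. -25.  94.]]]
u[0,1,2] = -47.0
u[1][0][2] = -9.0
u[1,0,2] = -9.0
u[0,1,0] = 4.0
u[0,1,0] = 4.0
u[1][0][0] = 84.0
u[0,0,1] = -64.0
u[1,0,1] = 65.0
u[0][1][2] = -47.0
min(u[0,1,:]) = -47.0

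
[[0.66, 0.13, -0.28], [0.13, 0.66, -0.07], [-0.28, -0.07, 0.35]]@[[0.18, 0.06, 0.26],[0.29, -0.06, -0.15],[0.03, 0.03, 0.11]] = [[0.15, 0.02, 0.12], [0.21, -0.03, -0.07], [-0.06, -0.0, -0.02]]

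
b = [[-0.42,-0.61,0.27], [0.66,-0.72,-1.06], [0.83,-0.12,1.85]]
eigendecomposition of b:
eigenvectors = [[0.13+0.58j, 0.13-0.58j, (0.18+0j)], [(0.78+0j), 0.78-0.00j, -0.31+0.00j], [(0.05-0.18j), (0.05+0.18j), (0.93+0j)]]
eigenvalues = [(-0.67+0.74j), (-0.67-0.74j), (2.05+0j)]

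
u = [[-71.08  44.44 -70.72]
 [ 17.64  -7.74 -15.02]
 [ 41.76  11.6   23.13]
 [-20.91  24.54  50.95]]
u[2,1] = 11.6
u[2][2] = 23.13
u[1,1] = -7.74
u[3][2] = 50.95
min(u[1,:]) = -15.02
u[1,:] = [17.64, -7.74, -15.02]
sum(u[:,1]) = 72.84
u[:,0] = [-71.08, 17.64, 41.76, -20.91]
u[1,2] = -15.02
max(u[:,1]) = 44.44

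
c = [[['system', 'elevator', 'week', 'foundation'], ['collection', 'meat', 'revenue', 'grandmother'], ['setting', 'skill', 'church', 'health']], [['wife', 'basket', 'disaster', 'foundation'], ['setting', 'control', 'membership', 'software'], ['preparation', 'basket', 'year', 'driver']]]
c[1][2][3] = 'driver'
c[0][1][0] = 'collection'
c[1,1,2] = 'membership'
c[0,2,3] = 'health'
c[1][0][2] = 'disaster'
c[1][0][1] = 'basket'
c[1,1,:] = ['setting', 'control', 'membership', 'software']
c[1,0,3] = 'foundation'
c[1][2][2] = 'year'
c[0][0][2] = 'week'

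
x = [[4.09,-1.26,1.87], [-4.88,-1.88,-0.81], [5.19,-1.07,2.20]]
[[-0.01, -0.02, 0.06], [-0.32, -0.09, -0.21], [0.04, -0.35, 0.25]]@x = [[0.37,-0.01,0.13], [-1.96,0.8,-0.99], [3.17,0.34,0.91]]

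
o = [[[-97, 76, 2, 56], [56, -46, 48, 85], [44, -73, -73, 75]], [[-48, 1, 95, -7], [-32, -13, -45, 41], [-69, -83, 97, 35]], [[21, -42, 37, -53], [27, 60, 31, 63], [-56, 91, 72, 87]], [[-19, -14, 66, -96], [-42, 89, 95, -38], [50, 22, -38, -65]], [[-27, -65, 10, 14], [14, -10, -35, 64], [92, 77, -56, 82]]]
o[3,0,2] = 66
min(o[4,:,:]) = -65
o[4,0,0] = -27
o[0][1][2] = 48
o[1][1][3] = 41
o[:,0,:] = [[-97, 76, 2, 56], [-48, 1, 95, -7], [21, -42, 37, -53], [-19, -14, 66, -96], [-27, -65, 10, 14]]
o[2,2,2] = 72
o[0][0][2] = 2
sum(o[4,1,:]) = 33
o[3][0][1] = -14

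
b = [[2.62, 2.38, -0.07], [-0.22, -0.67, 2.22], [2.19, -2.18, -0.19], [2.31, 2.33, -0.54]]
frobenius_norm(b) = 6.21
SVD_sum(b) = [[2.49, 2.37, -0.62],[-0.72, -0.68, 0.18],[0.08, 0.08, -0.02],[2.37, 2.26, -0.59]] + [[0.07, -0.08, 0.00],[0.29, -0.3, 0.02],[2.14, -2.21, 0.12],[-0.06, 0.07, -0.0]] + [[0.06, 0.08, 0.54],  [0.21, 0.31, 2.03],  [-0.03, -0.04, -0.29],  [0.01, 0.01, 0.05]]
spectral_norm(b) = 4.93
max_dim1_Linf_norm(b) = 2.62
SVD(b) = [[-0.71, -0.03, 0.26], [0.2, -0.13, 0.96], [-0.02, -0.99, -0.14], [-0.67, 0.03, 0.02]] @ diag([4.927832777991582, 3.1107512153100374, 2.1541334658277105]) @ [[-0.71, -0.68, 0.18], [-0.69, 0.72, -0.04], [0.1, 0.15, 0.98]]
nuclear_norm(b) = 10.19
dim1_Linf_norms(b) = [2.62, 2.22, 2.19, 2.33]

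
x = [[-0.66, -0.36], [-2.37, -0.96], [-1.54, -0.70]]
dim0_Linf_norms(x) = [2.37, 0.96]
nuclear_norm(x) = 3.25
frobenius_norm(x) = 3.16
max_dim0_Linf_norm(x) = 2.37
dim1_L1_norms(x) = [1.02, 3.33, 2.24]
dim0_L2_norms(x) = [2.9, 1.24]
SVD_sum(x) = [[-0.69,-0.29], [-2.35,-1.00], [-1.56,-0.66]] + [[0.03, -0.07], [-0.02, 0.04], [0.02, -0.04]]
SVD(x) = [[-0.24,  0.76], [-0.81,  -0.5], [-0.54,  0.42]] @ diag([3.1553641569495716, 0.09474722707245649]) @ [[0.92, 0.39], [0.39, -0.92]]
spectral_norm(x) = 3.16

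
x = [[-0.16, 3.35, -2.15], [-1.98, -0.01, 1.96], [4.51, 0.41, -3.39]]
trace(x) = -3.56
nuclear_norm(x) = 10.50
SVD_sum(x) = [[1.46, 0.44, -1.38], [-1.93, -0.59, 1.83], [3.94, 1.2, -3.74]] + [[-1.62, 2.91, -0.77],  [-0.23, 0.41, -0.11],  [0.48, -0.87, 0.23]] + [[0.00,  0.00,  0.00], [0.18,  0.16,  0.24], [0.09,  0.08,  0.12]]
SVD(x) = [[0.32, 0.95, 0.0], [-0.42, 0.14, 0.90], [0.85, -0.28, 0.44]] @ diag([6.523772562740165, 3.5957612058385826, 0.37933217662738283]) @ [[0.71, 0.22, -0.67], [-0.47, 0.85, -0.23], [0.52, 0.48, 0.71]]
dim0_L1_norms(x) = [6.65, 3.77, 7.5]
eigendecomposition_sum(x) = [[(-0.09+2.23j), (1.53-0.61j), (-1.14-1.27j)],[-1.00-0.68j, -0.15+0.88j, 0.91-0.16j],[2.24+1.04j, (0.02-1.82j), (-1.78+0.63j)]] + [[-0.09-2.23j, 1.53+0.61j, (-1.14+1.27j)], [(-1+0.68j), -0.15-0.88j, (0.91+0.16j)], [2.24-1.04j, (0.02+1.82j), (-1.78-0.63j)]] + [[0.03+0.00j, 0.29+0.00j, 0.13+0.00j], [0.03+0.00j, 0.30+0.00j, 0.13+0.00j], [(0.04+0j), (0.37+0j), 0.17+0.00j]]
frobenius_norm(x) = 7.46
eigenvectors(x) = [[-0.24-0.58j, -0.24+0.58j, (0.53+0j)], [(0.34+0.05j), (0.34-0.05j), 0.53+0.00j], [-0.70+0.00j, -0.70-0.00j, (0.67+0j)]]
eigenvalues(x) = [(-2.03+3.74j), (-2.03-3.74j), (0.49+0j)]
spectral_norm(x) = 6.52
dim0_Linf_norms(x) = [4.51, 3.35, 3.39]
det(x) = 8.90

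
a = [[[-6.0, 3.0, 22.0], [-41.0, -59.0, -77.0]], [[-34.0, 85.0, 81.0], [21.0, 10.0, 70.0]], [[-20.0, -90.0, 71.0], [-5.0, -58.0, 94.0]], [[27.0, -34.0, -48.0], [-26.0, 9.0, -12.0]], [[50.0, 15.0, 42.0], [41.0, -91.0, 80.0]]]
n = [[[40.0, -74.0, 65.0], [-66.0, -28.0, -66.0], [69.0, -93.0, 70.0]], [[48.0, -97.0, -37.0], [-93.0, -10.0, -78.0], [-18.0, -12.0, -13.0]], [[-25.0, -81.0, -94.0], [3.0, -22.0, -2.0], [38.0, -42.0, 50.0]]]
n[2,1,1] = -22.0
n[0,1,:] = [-66.0, -28.0, -66.0]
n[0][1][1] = -28.0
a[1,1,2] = 70.0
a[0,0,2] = 22.0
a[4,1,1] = -91.0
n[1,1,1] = -10.0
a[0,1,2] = -77.0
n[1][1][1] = -10.0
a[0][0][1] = 3.0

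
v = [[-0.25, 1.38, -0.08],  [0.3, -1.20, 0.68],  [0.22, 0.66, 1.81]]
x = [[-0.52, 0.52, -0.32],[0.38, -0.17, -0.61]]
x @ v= [[0.22,-1.55,-0.18],[-0.28,0.33,-1.25]]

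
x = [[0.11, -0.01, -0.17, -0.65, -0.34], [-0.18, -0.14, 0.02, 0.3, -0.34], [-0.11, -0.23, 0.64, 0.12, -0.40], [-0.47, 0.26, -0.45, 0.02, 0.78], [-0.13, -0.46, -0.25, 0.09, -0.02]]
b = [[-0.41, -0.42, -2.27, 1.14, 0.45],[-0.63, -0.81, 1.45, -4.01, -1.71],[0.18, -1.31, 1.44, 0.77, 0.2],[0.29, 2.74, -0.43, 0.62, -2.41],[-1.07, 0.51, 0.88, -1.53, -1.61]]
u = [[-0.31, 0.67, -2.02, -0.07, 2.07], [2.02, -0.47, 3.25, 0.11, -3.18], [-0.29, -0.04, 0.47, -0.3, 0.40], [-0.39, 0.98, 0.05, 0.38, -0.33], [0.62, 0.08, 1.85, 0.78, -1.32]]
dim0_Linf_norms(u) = [2.02, 0.98, 3.25, 0.78, 3.18]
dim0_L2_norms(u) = [2.19, 1.28, 4.28, 0.93, 4.05]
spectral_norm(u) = 6.22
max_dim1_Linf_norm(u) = 3.25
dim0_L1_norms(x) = [1.0, 1.1, 1.53, 1.18, 1.88]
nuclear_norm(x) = 3.35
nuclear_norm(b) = 13.81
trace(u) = -1.25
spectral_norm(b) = 5.56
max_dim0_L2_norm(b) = 4.55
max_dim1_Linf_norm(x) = 0.78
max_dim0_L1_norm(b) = 8.07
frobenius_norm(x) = 1.70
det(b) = -42.88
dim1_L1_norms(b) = [4.69, 8.61, 3.9, 6.49, 5.6]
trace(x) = 0.61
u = b @ x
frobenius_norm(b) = 7.40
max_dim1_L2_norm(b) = 4.71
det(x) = 0.07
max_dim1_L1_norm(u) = 9.03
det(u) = -2.78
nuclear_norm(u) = 9.68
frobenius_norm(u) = 6.48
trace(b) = -0.77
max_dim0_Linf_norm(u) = 3.25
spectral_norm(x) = 1.27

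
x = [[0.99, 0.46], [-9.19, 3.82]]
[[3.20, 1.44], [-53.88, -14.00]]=x@[[4.62,1.49],[-2.99,-0.08]]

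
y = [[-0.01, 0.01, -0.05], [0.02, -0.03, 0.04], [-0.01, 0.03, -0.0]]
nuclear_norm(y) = 0.11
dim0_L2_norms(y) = [0.02, 0.04, 0.06]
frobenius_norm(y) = 0.08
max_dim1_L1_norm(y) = 0.09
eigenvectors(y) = [[0.51, -0.93, -0.84], [-0.75, -0.27, 0.09], [0.42, 0.23, 0.54]]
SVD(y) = [[-0.66, -0.52, 0.54], [0.72, -0.22, 0.66], [-0.23, 0.82, 0.52]] @ diag([0.07453751542655496, 0.03218140428687433, 0.0029182207183200723]) @ [[0.31, -0.47, 0.83], [-0.23, 0.81, 0.54], [0.92, 0.36, -0.14]]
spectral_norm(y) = 0.07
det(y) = -0.00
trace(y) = -0.04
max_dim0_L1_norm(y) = 0.09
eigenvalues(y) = [-0.07, 0.01, 0.02]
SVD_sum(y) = [[-0.02, 0.02, -0.04], [0.02, -0.03, 0.04], [-0.01, 0.01, -0.01]] + [[0.0,-0.01,-0.01],  [0.00,-0.01,-0.0],  [-0.01,0.02,0.01]] + [[0.00, 0.0, -0.00], [0.00, 0.0, -0.0], [0.0, 0.0, -0.0]]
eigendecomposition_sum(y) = [[-0.01, 0.02, -0.02],[0.02, -0.03, 0.03],[-0.01, 0.02, -0.02]] + [[0.00, 0.01, 0.01], [0.0, 0.0, 0.00], [-0.0, -0.0, -0.0]] + [[-0.00, -0.02, -0.03], [0.00, 0.00, 0.00], [0.0, 0.01, 0.02]]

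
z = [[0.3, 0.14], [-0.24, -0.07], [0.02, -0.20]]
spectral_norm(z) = 0.42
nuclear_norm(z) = 0.61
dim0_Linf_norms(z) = [0.3, 0.2]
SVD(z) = [[-0.79,0.04], [0.59,-0.23], [0.17,0.97]] @ diag([0.4184996565363433, 0.19328227409403775]) @ [[-0.9,-0.44],[0.44,-0.9]]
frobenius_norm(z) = 0.46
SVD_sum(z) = [[0.30, 0.15], [-0.22, -0.11], [-0.06, -0.03]] + [[0.0, -0.01], [-0.02, 0.04], [0.08, -0.17]]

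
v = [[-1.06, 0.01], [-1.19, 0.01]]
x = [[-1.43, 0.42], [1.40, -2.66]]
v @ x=[[1.53, -0.47], [1.72, -0.53]]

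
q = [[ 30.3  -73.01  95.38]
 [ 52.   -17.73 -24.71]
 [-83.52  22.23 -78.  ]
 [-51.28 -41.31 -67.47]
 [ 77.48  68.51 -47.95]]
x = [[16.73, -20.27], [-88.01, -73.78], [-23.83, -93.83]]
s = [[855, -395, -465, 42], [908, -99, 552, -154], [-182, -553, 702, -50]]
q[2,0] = -83.52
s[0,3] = 42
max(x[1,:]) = -73.78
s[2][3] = -50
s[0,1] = -395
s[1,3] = -154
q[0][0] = 30.3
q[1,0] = 52.0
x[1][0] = -88.01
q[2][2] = -78.0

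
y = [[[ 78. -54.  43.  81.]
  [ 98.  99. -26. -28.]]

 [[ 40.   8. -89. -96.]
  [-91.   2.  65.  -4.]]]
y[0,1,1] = 99.0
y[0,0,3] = 81.0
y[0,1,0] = 98.0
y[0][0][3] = 81.0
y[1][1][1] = 2.0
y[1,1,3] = -4.0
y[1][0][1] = 8.0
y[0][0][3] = 81.0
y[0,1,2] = -26.0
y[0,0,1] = -54.0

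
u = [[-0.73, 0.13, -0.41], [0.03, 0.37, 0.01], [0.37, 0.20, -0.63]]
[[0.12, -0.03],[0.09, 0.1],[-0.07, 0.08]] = u@ [[-0.17, 0.09], [0.25, 0.25], [0.09, -0.0]]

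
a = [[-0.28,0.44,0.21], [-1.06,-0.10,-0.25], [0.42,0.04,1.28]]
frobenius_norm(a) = 1.82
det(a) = 0.58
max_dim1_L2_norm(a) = 1.35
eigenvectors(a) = [[0.10-0.53j,0.10+0.53j,0.07+0.00j], [0.83+0.00j,(0.83-0j),-0.22+0.00j], [-0.10+0.11j,-0.10-0.11j,0.97+0.00j]]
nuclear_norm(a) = 2.85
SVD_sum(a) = [[0.01, 0.00, 0.02], [-0.52, -0.05, -0.67], [0.78, 0.08, 1.0]] + [[-0.33, 0.07, 0.25], [-0.52, 0.11, 0.4], [-0.35, 0.07, 0.26]] + [[0.04, 0.37, -0.06], [-0.01, -0.16, 0.02], [-0.01, -0.11, 0.02]]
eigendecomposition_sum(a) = [[-0.15+0.30j, (0.22+0.07j), 0.06-0.01j], [(-0.5-0.14j), (-0.04+0.35j), 0.03+0.09j], [0.08-0.05j, -0.04-0.05j, (-0.01-0.01j)]] + [[-0.15-0.30j, 0.22-0.07j, (0.06+0.01j)], [(-0.5+0.14j), -0.04-0.35j, 0.03-0.09j], [0.08+0.05j, (-0.04+0.05j), -0.01+0.01j]] + [[(0.02+0j), 0.01+0.00j, 0.09+0.00j], [-0.06-0.00j, -0.03-0.00j, (-0.3-0j)], [0.27+0.00j, 0.12+0.00j, 1.31+0.00j]]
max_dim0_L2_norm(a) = 1.32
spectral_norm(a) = 1.53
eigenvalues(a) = [(-0.2+0.64j), (-0.2-0.64j), (1.3+0j)]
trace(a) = 0.90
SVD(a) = [[0.01, -0.46, 0.89], [-0.56, -0.74, -0.38], [0.83, -0.49, -0.27]] @ diag([1.5284030913114581, 0.9017778043790485, 0.423533684609479]) @ [[0.61, 0.06, 0.79], [0.79, -0.17, -0.60], [0.09, 0.98, -0.15]]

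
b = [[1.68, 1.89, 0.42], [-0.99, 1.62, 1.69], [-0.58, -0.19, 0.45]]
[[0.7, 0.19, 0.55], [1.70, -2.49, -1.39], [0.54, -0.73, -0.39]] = b@[[0.42, 0.55, 0.73], [-0.36, -0.17, -0.34], [1.6, -0.99, -0.07]]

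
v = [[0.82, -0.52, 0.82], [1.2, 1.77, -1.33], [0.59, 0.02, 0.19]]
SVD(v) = [[0.20, 0.88, -0.44], [-0.98, 0.15, -0.14], [-0.06, 0.45, 0.89]] @ diag([2.564309644837158, 1.3288727053041647, 0.003657662192884503]) @ [[-0.41, -0.72, 0.57], [0.88, -0.14, 0.46], [0.25, -0.68, -0.69]]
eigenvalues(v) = [(-0.01+0j), (1.39+0.43j), (1.39-0.43j)]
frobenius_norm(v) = 2.89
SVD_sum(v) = [[-0.20, -0.36, 0.28], [1.03, 1.80, -1.42], [0.06, 0.11, -0.08]] + [[1.03, -0.16, 0.54], [0.17, -0.03, 0.09], [0.53, -0.08, 0.28]] + [[-0.0, 0.00, 0.0], [-0.0, 0.00, 0.00], [0.0, -0.0, -0.00]]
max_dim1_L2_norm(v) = 2.52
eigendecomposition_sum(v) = [[-0.00-0.00j, -0.00-0.00j, 0.00+0.00j], [0j, 0.00+0.00j, (-0.01-0j)], [0j, 0.00+0.00j, (-0.01-0j)]] + [[(0.41+0.71j), (-0.26+0.7j), (0.41-0.44j)], [(0.6-0.76j), (0.88-0.02j), (-0.66-0.26j)], [0.29+0.23j, (0.01+0.34j), 0.10-0.26j]] + [[(0.41-0.71j), -0.26-0.70j, 0.41+0.44j], [0.60+0.76j, 0.88+0.02j, -0.66+0.26j], [(0.29-0.23j), (0.01-0.34j), 0.10+0.26j]]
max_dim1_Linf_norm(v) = 1.77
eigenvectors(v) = [[-0.25+0.00j, 0.23-0.58j, (0.23+0.58j)], [(0.68+0j), -0.73+0.00j, (-0.73-0j)], [(0.69+0j), (-0-0.28j), -0.00+0.28j]]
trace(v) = 2.78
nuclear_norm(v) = 3.90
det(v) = -0.01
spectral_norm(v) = 2.56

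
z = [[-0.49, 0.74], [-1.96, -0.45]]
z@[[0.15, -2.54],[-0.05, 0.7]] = [[-0.11, 1.76],[-0.27, 4.66]]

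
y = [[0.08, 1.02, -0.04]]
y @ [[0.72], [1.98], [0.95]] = [[2.04]]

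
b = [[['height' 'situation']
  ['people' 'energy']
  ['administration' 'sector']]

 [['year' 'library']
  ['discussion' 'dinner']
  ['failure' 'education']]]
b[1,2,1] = 'education'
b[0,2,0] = 'administration'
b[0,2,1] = 'sector'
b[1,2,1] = 'education'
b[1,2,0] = 'failure'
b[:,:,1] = [['situation', 'energy', 'sector'], ['library', 'dinner', 'education']]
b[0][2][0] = 'administration'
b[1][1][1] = 'dinner'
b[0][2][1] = 'sector'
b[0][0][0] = 'height'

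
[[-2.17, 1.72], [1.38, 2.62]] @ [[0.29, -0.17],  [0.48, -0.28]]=[[0.2, -0.11], [1.66, -0.97]]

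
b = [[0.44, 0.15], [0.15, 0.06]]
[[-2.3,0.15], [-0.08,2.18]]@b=[[-0.99, -0.34], [0.29, 0.12]]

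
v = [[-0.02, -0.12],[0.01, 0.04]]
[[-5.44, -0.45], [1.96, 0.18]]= v@[[44.51, 10.76], [37.94, 1.93]]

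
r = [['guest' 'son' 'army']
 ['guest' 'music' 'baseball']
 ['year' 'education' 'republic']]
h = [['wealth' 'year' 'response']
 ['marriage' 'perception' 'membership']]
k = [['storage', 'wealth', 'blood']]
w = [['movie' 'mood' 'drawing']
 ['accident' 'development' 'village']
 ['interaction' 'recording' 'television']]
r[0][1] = 'son'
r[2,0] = 'year'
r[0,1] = 'son'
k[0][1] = 'wealth'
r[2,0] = 'year'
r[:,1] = ['son', 'music', 'education']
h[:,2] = ['response', 'membership']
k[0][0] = 'storage'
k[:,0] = ['storage']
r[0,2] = 'army'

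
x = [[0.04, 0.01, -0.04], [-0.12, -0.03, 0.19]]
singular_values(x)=[0.23, 0.01]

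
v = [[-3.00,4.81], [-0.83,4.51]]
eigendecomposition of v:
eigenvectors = [[-0.99, -0.57], [-0.12, -0.82]]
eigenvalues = [-2.42, 3.93]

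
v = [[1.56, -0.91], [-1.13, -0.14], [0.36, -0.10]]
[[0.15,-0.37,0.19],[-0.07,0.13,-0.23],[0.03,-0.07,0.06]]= v @ [[0.07, -0.14, 0.19], [-0.05, 0.17, 0.12]]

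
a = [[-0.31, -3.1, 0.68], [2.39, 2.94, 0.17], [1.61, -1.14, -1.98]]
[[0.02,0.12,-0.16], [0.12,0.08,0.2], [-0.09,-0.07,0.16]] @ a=[[0.02, 0.47, 0.35], [0.48, -0.36, -0.3], [0.12, -0.11, -0.39]]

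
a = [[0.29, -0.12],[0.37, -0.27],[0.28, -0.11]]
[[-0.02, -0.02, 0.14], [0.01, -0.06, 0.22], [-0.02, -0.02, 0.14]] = a @ [[-0.18, 0.01, 0.36], [-0.30, 0.22, -0.33]]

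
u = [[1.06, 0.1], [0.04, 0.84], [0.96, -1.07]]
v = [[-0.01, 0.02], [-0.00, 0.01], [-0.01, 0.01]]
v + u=[[1.05,0.12], [0.04,0.85], [0.95,-1.06]]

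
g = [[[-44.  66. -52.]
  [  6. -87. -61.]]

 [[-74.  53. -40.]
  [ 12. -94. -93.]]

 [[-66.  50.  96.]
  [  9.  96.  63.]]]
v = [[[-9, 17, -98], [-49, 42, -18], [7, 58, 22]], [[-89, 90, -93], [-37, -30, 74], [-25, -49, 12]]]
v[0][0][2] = -98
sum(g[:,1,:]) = -149.0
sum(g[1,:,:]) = -236.0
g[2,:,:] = [[-66.0, 50.0, 96.0], [9.0, 96.0, 63.0]]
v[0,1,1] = 42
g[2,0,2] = 96.0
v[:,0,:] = [[-9, 17, -98], [-89, 90, -93]]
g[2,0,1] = 50.0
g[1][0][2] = -40.0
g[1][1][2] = -93.0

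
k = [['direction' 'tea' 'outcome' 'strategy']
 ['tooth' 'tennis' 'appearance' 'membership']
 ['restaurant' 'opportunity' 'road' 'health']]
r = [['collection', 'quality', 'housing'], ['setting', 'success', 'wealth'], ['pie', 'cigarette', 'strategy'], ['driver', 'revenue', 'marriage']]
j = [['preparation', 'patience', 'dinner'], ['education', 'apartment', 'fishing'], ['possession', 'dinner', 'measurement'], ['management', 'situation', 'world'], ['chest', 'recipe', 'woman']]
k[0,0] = 'direction'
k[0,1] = 'tea'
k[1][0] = 'tooth'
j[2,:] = ['possession', 'dinner', 'measurement']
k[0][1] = 'tea'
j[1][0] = 'education'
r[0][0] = 'collection'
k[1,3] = 'membership'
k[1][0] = 'tooth'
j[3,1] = 'situation'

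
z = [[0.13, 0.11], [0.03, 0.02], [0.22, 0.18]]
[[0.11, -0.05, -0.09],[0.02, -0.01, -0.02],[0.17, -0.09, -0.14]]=z @ [[0.05, -0.47, -0.23], [0.91, 0.07, -0.51]]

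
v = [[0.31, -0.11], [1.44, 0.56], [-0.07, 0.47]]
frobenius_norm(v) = 1.65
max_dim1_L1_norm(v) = 2.0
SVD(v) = [[-0.16,0.42], [-0.99,-0.01], [-0.07,-0.91]] @ diag([1.5685297489188887, 0.510797833547136]) @ [[-0.93,  -0.36], [0.36,  -0.93]]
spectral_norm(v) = 1.57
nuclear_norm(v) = 2.08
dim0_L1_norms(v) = [1.82, 1.14]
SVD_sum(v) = [[0.23, 0.09], [1.44, 0.56], [0.10, 0.04]] + [[0.08, -0.2], [-0.0, 0.0], [-0.17, 0.43]]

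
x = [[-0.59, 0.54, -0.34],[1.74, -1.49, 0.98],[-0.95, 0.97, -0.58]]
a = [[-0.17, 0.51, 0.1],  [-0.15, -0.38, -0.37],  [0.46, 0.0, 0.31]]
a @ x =[[0.89,  -0.75,  0.5], [-0.22,  0.13,  -0.11], [-0.57,  0.55,  -0.34]]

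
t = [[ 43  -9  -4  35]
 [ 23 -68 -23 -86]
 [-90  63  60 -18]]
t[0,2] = -4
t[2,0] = -90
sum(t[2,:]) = 15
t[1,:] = [23, -68, -23, -86]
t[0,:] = [43, -9, -4, 35]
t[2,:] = [-90, 63, 60, -18]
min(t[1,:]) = -86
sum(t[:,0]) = -24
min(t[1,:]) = -86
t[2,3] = -18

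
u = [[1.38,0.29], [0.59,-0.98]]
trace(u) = 0.40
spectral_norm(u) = 1.51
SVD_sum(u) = [[1.31, -0.19], [0.72, -0.1]] + [[0.07, 0.48], [-0.13, -0.88]]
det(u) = -1.52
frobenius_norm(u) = 1.82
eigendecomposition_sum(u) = [[1.41, 0.17], [0.34, 0.04]] + [[-0.03, 0.12], [0.25, -1.02]]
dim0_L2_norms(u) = [1.5, 1.02]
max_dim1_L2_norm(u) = 1.41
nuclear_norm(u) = 2.52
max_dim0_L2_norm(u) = 1.5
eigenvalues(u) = [1.45, -1.05]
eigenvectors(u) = [[0.97, -0.12], [0.24, 0.99]]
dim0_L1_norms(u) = [1.97, 1.27]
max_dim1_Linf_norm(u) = 1.38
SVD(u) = [[-0.88, -0.48], [-0.48, 0.88]] @ diag([1.5093649193144931, 1.0093649193144931]) @ [[-0.99, 0.14], [-0.14, -0.99]]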